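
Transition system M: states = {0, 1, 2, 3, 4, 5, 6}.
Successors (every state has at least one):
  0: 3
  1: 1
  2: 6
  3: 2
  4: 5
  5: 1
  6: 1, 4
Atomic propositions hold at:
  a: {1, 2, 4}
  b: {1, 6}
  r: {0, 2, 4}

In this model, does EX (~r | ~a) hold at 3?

Sat(~r) = {1, 3, 5, 6}
Sat(~a) = {0, 3, 5, 6}
Sat(~r | ~a) = {0, 1, 3, 5, 6}
Sat(EX (~r | ~a)) = {s : some successor in {0, 1, 3, 5, 6}} = {0, 1, 2, 4, 5, 6}
3 ∉ Sat(EX (~r | ~a)) = {0, 1, 2, 4, 5, 6}, so the formula does not hold at 3.

No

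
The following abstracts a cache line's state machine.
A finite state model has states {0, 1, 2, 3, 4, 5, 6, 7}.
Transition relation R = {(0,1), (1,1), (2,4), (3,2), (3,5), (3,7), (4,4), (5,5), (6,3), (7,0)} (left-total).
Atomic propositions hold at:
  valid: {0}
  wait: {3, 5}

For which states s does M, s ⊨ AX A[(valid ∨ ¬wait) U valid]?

{7}

Sat(¬wait) = {0, 1, 2, 4, 6, 7}
Sat(valid ∨ ¬wait) = {0, 1, 2, 4, 6, 7}
A[(valid ∨ ¬wait) U valid]: least fixpoint, start Z0 = Sat(valid) = {0}, add states in Sat(valid ∨ ¬wait) with every successor in Z. Z1 = {0, 7}; fixed.
Sat(A[(valid ∨ ¬wait) U valid]) = {0, 7}
Sat(AX A[(valid ∨ ¬wait) U valid]) = {s : every successor in {0, 7}} = {7}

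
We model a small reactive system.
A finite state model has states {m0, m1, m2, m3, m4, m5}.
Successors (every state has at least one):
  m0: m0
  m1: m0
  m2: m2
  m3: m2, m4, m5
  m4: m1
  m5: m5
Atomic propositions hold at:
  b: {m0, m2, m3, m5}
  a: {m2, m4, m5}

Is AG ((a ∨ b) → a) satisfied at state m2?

Yes

Sat(a ∨ b) = {m0, m2, m3, m4, m5}
Sat((a ∨ b) → a) = {m1, m2, m4, m5}
AG ((a ∨ b) → a): greatest fixpoint, start Z0 = {m1, m2, m4, m5}, keep only states in Sat with every successor in Z. Z1 = {m2, m4, m5}; Z2 = {m2, m5}; fixed.
Sat(AG ((a ∨ b) → a)) = {m2, m5}
m2 ∈ Sat(AG ((a ∨ b) → a)) = {m2, m5}, so the formula holds at m2.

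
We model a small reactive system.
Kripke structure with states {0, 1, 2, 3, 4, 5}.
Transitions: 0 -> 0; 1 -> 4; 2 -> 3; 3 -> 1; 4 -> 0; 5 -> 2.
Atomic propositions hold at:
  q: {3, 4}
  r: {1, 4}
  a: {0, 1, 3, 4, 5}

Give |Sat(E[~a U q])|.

3

Sat(~a) = {2}
E[~a U q]: least fixpoint, start Z0 = Sat(q) = {3, 4}, add states in Sat(~a) with some successor in Z. Z1 = {2, 3, 4}; fixed.
Sat(E[~a U q]) = {2, 3, 4}
|Sat(E[~a U q])| = |{2, 3, 4}| = 3.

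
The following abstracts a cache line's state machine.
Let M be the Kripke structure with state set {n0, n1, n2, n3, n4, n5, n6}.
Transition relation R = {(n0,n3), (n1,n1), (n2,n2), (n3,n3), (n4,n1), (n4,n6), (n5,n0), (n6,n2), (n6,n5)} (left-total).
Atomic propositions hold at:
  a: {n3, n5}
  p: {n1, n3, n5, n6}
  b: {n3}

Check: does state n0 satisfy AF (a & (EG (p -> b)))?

Yes

Sat(p -> b) = {n0, n2, n3, n4}
EG (p -> b): greatest fixpoint, start Z0 = {n0, n2, n3, n4}, keep only states in Sat with some successor in Z. Z1 = {n0, n2, n3}; fixed.
Sat(EG (p -> b)) = {n0, n2, n3}
Sat(a & (EG (p -> b))) = {n3}
AF (a & (EG (p -> b))): least fixpoint, start Z0 = {n3}, add states with every successor in Z. Z1 = {n0, n3}; Z2 = {n0, n3, n5}; fixed.
Sat(AF (a & (EG (p -> b)))) = {n0, n3, n5}
n0 ∈ Sat(AF (a & (EG (p -> b)))) = {n0, n3, n5}, so the formula holds at n0.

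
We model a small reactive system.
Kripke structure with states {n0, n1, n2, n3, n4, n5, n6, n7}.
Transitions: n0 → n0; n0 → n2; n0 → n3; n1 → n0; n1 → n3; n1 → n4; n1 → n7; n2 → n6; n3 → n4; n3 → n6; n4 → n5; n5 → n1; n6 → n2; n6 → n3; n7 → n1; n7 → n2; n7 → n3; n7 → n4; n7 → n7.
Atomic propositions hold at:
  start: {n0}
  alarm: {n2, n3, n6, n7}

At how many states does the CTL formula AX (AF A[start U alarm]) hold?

A[start U alarm]: least fixpoint, start Z0 = Sat(alarm) = {n2, n3, n6, n7}, add states in Sat(start) with every successor in Z. Already a fixed point.
Sat(A[start U alarm]) = {n2, n3, n6, n7}
AF A[start U alarm]: least fixpoint, start Z0 = {n2, n3, n6, n7}, add states with every successor in Z. Already a fixed point.
Sat(AF A[start U alarm]) = {n2, n3, n6, n7}
Sat(AX (AF A[start U alarm])) = {s : every successor in {n2, n3, n6, n7}} = {n2, n6}
|Sat(AX (AF A[start U alarm]))| = |{n2, n6}| = 2.

2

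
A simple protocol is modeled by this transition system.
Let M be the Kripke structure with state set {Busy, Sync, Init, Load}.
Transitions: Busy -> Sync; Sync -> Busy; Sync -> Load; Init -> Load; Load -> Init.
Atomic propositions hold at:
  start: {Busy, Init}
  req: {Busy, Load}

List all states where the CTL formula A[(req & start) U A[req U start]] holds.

Sat(req & start) = {Busy}
A[req U start]: least fixpoint, start Z0 = Sat(start) = {Busy, Init}, add states in Sat(req) with every successor in Z. Z1 = {Busy, Init, Load}; fixed.
Sat(A[req U start]) = {Busy, Init, Load}
A[(req & start) U A[req U start]]: least fixpoint, start Z0 = Sat(A[req U start]) = {Busy, Init, Load}, add states in Sat(req & start) with every successor in Z. Already a fixed point.
Sat(A[(req & start) U A[req U start]]) = {Busy, Init, Load}

{Busy, Init, Load}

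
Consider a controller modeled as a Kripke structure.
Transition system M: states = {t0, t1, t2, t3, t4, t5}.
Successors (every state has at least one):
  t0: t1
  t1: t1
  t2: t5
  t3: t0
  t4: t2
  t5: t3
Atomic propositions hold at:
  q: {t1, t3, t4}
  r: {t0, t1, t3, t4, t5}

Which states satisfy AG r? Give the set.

AG r: greatest fixpoint, start Z0 = {t0, t1, t3, t4, t5}, keep only states in Sat with every successor in Z. Z1 = {t0, t1, t3, t5}; fixed.
Sat(AG r) = {t0, t1, t3, t5}

{t0, t1, t3, t5}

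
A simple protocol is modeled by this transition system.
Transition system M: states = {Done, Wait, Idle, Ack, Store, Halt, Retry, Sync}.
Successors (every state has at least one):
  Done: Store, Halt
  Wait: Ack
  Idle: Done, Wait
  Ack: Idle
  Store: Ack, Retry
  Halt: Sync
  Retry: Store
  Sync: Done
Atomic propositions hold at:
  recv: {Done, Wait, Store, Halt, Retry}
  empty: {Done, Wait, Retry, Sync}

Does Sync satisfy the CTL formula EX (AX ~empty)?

Yes

Sat(~empty) = {Idle, Ack, Store, Halt}
Sat(AX ~empty) = {s : every successor in {Idle, Ack, Store, Halt}} = {Done, Wait, Ack, Retry}
Sat(EX (AX ~empty)) = {s : some successor in {Done, Wait, Ack, Retry}} = {Wait, Idle, Store, Sync}
Sync ∈ Sat(EX (AX ~empty)) = {Wait, Idle, Store, Sync}, so the formula holds at Sync.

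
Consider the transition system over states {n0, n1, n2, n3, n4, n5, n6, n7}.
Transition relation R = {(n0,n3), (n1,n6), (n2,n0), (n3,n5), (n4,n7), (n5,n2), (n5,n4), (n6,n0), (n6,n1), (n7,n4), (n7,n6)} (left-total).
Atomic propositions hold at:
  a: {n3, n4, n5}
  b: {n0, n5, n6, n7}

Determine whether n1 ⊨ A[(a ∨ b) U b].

No

Sat(a ∨ b) = {n0, n3, n4, n5, n6, n7}
A[(a ∨ b) U b]: least fixpoint, start Z0 = Sat(b) = {n0, n5, n6, n7}, add states in Sat(a ∨ b) with every successor in Z. Z1 = {n0, n3, n4, n5, n6, n7}; fixed.
Sat(A[(a ∨ b) U b]) = {n0, n3, n4, n5, n6, n7}
n1 ∉ Sat(A[(a ∨ b) U b]) = {n0, n3, n4, n5, n6, n7}, so the formula does not hold at n1.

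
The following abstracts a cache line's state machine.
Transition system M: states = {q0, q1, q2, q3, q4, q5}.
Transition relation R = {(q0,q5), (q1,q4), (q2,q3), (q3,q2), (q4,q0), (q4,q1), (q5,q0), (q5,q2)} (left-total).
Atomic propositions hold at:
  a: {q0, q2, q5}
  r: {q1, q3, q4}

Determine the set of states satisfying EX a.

Sat(EX a) = {s : some successor in {q0, q2, q5}} = {q0, q3, q4, q5}

{q0, q3, q4, q5}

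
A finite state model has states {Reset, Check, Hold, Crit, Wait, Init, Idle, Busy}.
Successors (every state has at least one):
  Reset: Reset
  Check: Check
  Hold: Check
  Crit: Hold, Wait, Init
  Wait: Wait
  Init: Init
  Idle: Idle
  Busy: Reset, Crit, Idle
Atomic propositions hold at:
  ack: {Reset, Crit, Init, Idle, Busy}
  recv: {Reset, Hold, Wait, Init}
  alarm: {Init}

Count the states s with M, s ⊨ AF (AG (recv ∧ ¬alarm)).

2

Sat(¬alarm) = {Reset, Check, Hold, Crit, Wait, Idle, Busy}
Sat(recv ∧ ¬alarm) = {Reset, Hold, Wait}
AG (recv ∧ ¬alarm): greatest fixpoint, start Z0 = {Reset, Hold, Wait}, keep only states in Sat with every successor in Z. Z1 = {Reset, Wait}; fixed.
Sat(AG (recv ∧ ¬alarm)) = {Reset, Wait}
AF (AG (recv ∧ ¬alarm)): least fixpoint, start Z0 = {Reset, Wait}, add states with every successor in Z. Already a fixed point.
Sat(AF (AG (recv ∧ ¬alarm))) = {Reset, Wait}
|Sat(AF (AG (recv ∧ ¬alarm)))| = |{Reset, Wait}| = 2.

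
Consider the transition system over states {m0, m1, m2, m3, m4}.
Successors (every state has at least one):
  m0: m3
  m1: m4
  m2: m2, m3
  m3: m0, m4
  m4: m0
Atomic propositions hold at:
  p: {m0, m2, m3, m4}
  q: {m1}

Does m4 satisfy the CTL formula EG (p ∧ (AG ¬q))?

Sat(¬q) = {m0, m2, m3, m4}
AG ¬q: greatest fixpoint, start Z0 = {m0, m2, m3, m4}, keep only states in Sat with every successor in Z. Already a fixed point.
Sat(AG ¬q) = {m0, m2, m3, m4}
Sat(p ∧ (AG ¬q)) = {m0, m2, m3, m4}
EG (p ∧ (AG ¬q)): greatest fixpoint, start Z0 = {m0, m2, m3, m4}, keep only states in Sat with some successor in Z. Already a fixed point.
Sat(EG (p ∧ (AG ¬q))) = {m0, m2, m3, m4}
m4 ∈ Sat(EG (p ∧ (AG ¬q))) = {m0, m2, m3, m4}, so the formula holds at m4.

Yes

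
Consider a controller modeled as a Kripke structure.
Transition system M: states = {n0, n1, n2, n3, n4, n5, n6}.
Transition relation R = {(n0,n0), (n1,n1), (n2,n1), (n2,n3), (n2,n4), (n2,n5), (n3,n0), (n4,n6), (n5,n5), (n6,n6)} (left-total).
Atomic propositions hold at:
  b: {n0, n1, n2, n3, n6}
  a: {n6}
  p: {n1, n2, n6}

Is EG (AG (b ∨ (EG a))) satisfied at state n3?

Yes

EG a: greatest fixpoint, start Z0 = {n6}, keep only states in Sat with some successor in Z. Already a fixed point.
Sat(EG a) = {n6}
Sat(b ∨ (EG a)) = {n0, n1, n2, n3, n6}
AG (b ∨ (EG a)): greatest fixpoint, start Z0 = {n0, n1, n2, n3, n6}, keep only states in Sat with every successor in Z. Z1 = {n0, n1, n3, n6}; fixed.
Sat(AG (b ∨ (EG a))) = {n0, n1, n3, n6}
EG (AG (b ∨ (EG a))): greatest fixpoint, start Z0 = {n0, n1, n3, n6}, keep only states in Sat with some successor in Z. Already a fixed point.
Sat(EG (AG (b ∨ (EG a)))) = {n0, n1, n3, n6}
n3 ∈ Sat(EG (AG (b ∨ (EG a)))) = {n0, n1, n3, n6}, so the formula holds at n3.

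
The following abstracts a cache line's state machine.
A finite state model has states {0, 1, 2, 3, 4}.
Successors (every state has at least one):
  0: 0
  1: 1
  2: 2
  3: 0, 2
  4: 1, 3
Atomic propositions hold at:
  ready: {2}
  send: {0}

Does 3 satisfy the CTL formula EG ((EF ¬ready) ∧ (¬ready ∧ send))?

Sat(¬ready) = {0, 1, 3, 4}
EF ¬ready: least fixpoint, start Z0 = {0, 1, 3, 4}, add states with some successor in Z. Already a fixed point.
Sat(EF ¬ready) = {0, 1, 3, 4}
Sat(¬ready ∧ send) = {0}
Sat((EF ¬ready) ∧ (¬ready ∧ send)) = {0}
EG ((EF ¬ready) ∧ (¬ready ∧ send)): greatest fixpoint, start Z0 = {0}, keep only states in Sat with some successor in Z. Already a fixed point.
Sat(EG ((EF ¬ready) ∧ (¬ready ∧ send))) = {0}
3 ∉ Sat(EG ((EF ¬ready) ∧ (¬ready ∧ send))) = {0}, so the formula does not hold at 3.

No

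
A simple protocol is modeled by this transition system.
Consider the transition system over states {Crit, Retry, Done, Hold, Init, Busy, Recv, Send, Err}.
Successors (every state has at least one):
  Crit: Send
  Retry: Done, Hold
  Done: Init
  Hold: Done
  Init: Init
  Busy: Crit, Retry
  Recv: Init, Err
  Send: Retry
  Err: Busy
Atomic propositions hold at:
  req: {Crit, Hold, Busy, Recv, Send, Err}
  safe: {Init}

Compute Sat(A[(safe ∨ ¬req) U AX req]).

{Crit, Err}

Sat(¬req) = {Retry, Done, Init}
Sat(safe ∨ ¬req) = {Retry, Done, Init}
Sat(AX req) = {s : every successor in {Crit, Hold, Busy, Recv, Send, Err}} = {Crit, Err}
A[(safe ∨ ¬req) U AX req]: least fixpoint, start Z0 = Sat(AX req) = {Crit, Err}, add states in Sat(safe ∨ ¬req) with every successor in Z. Already a fixed point.
Sat(A[(safe ∨ ¬req) U AX req]) = {Crit, Err}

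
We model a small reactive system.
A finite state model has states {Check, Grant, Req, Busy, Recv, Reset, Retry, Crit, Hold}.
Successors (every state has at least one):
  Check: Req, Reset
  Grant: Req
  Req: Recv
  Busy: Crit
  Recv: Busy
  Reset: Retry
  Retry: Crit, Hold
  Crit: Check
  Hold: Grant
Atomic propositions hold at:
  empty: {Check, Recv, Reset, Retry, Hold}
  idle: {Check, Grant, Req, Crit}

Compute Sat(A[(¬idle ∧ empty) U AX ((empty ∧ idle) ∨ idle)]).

Sat(¬idle) = {Busy, Recv, Reset, Retry, Hold}
Sat(¬idle ∧ empty) = {Recv, Reset, Retry, Hold}
Sat(empty ∧ idle) = {Check}
Sat((empty ∧ idle) ∨ idle) = {Check, Grant, Req, Crit}
Sat(AX ((empty ∧ idle) ∨ idle)) = {s : every successor in {Check, Grant, Req, Crit}} = {Grant, Busy, Crit, Hold}
A[(¬idle ∧ empty) U AX ((empty ∧ idle) ∨ idle)]: least fixpoint, start Z0 = Sat(AX ((empty ∧ idle) ∨ idle)) = {Grant, Busy, Crit, Hold}, add states in Sat(¬idle ∧ empty) with every successor in Z. Z1 = {Grant, Busy, Recv, Retry, Crit, Hold}; Z2 = {Grant, Busy, Recv, Reset, Retry, Crit, Hold}; fixed.
Sat(A[(¬idle ∧ empty) U AX ((empty ∧ idle) ∨ idle)]) = {Grant, Busy, Recv, Reset, Retry, Crit, Hold}

{Grant, Busy, Recv, Reset, Retry, Crit, Hold}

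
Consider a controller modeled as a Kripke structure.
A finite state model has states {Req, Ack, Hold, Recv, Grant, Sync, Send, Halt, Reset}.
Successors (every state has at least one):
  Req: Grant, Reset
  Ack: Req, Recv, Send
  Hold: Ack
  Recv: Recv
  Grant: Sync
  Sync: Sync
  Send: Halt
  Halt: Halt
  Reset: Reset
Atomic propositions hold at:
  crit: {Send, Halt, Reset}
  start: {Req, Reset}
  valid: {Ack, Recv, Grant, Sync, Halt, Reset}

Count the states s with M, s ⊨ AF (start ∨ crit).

Sat(start ∨ crit) = {Req, Send, Halt, Reset}
AF (start ∨ crit): least fixpoint, start Z0 = {Req, Send, Halt, Reset}, add states with every successor in Z. Already a fixed point.
Sat(AF (start ∨ crit)) = {Req, Send, Halt, Reset}
|Sat(AF (start ∨ crit))| = |{Req, Send, Halt, Reset}| = 4.

4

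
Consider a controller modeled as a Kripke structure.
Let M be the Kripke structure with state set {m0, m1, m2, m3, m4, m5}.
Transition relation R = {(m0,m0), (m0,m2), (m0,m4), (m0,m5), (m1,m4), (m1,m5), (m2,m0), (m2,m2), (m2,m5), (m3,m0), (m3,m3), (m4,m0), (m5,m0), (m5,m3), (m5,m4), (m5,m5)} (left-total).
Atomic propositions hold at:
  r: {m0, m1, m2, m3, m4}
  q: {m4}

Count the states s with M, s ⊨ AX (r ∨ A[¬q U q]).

2

Sat(¬q) = {m0, m1, m2, m3, m5}
A[¬q U q]: least fixpoint, start Z0 = Sat(q) = {m4}, add states in Sat(¬q) with every successor in Z. Already a fixed point.
Sat(A[¬q U q]) = {m4}
Sat(r ∨ A[¬q U q]) = {m0, m1, m2, m3, m4}
Sat(AX (r ∨ A[¬q U q])) = {s : every successor in {m0, m1, m2, m3, m4}} = {m3, m4}
|Sat(AX (r ∨ A[¬q U q]))| = |{m3, m4}| = 2.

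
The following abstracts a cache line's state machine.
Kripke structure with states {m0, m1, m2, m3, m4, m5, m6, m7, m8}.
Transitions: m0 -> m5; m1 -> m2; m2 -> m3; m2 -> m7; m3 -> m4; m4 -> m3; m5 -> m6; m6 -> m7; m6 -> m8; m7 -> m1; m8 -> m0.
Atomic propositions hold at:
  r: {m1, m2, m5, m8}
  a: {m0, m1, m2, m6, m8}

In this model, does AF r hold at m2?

AF r: least fixpoint, start Z0 = {m1, m2, m5, m8}, add states with every successor in Z. Z1 = {m0, m1, m2, m5, m7, m8}; Z2 = {m0, m1, m2, m5, m6, m7, m8}; fixed.
Sat(AF r) = {m0, m1, m2, m5, m6, m7, m8}
m2 ∈ Sat(AF r) = {m0, m1, m2, m5, m6, m7, m8}, so the formula holds at m2.

Yes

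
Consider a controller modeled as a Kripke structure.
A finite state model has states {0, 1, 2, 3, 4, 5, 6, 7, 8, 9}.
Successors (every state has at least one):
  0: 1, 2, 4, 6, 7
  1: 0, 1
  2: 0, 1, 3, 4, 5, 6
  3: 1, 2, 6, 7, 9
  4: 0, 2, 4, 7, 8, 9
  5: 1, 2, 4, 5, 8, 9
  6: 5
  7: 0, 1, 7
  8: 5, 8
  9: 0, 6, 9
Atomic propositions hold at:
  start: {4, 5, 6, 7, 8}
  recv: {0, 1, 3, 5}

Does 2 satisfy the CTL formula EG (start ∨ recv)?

No

Sat(start ∨ recv) = {0, 1, 3, 4, 5, 6, 7, 8}
EG (start ∨ recv): greatest fixpoint, start Z0 = {0, 1, 3, 4, 5, 6, 7, 8}, keep only states in Sat with some successor in Z. Already a fixed point.
Sat(EG (start ∨ recv)) = {0, 1, 3, 4, 5, 6, 7, 8}
2 ∉ Sat(EG (start ∨ recv)) = {0, 1, 3, 4, 5, 6, 7, 8}, so the formula does not hold at 2.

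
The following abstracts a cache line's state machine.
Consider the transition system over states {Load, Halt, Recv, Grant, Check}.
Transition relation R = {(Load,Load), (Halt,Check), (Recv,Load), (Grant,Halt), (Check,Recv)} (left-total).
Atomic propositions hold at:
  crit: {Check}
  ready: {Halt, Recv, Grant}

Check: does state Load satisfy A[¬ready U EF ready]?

Sat(¬ready) = {Load, Check}
EF ready: least fixpoint, start Z0 = {Halt, Recv, Grant}, add states with some successor in Z. Z1 = {Halt, Recv, Grant, Check}; fixed.
Sat(EF ready) = {Halt, Recv, Grant, Check}
A[¬ready U EF ready]: least fixpoint, start Z0 = Sat(EF ready) = {Halt, Recv, Grant, Check}, add states in Sat(¬ready) with every successor in Z. Already a fixed point.
Sat(A[¬ready U EF ready]) = {Halt, Recv, Grant, Check}
Load ∉ Sat(A[¬ready U EF ready]) = {Halt, Recv, Grant, Check}, so the formula does not hold at Load.

No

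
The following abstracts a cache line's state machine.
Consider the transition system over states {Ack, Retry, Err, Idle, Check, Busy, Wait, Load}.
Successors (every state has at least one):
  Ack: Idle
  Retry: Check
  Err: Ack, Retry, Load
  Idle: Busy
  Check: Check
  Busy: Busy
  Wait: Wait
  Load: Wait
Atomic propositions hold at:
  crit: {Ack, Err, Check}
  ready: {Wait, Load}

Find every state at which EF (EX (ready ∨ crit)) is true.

{Retry, Err, Check, Wait, Load}

Sat(ready ∨ crit) = {Ack, Err, Check, Wait, Load}
Sat(EX (ready ∨ crit)) = {s : some successor in {Ack, Err, Check, Wait, Load}} = {Retry, Err, Check, Wait, Load}
EF (EX (ready ∨ crit)): least fixpoint, start Z0 = {Retry, Err, Check, Wait, Load}, add states with some successor in Z. Already a fixed point.
Sat(EF (EX (ready ∨ crit))) = {Retry, Err, Check, Wait, Load}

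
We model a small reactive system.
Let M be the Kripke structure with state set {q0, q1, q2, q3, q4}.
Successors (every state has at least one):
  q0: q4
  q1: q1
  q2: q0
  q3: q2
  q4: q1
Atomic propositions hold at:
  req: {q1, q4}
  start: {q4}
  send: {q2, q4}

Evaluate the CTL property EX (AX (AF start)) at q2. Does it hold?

AF start: least fixpoint, start Z0 = {q4}, add states with every successor in Z. Z1 = {q0, q4}; Z2 = {q0, q2, q4}; Z3 = {q0, q2, q3, q4}; fixed.
Sat(AF start) = {q0, q2, q3, q4}
Sat(AX (AF start)) = {s : every successor in {q0, q2, q3, q4}} = {q0, q2, q3}
Sat(EX (AX (AF start))) = {s : some successor in {q0, q2, q3}} = {q2, q3}
q2 ∈ Sat(EX (AX (AF start))) = {q2, q3}, so the formula holds at q2.

Yes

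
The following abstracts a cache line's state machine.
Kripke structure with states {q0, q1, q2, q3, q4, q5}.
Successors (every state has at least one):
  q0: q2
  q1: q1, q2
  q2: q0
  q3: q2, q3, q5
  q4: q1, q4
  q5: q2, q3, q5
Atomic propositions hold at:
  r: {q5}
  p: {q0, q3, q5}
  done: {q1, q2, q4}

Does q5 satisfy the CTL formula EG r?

Yes

EG r: greatest fixpoint, start Z0 = {q5}, keep only states in Sat with some successor in Z. Already a fixed point.
Sat(EG r) = {q5}
q5 ∈ Sat(EG r) = {q5}, so the formula holds at q5.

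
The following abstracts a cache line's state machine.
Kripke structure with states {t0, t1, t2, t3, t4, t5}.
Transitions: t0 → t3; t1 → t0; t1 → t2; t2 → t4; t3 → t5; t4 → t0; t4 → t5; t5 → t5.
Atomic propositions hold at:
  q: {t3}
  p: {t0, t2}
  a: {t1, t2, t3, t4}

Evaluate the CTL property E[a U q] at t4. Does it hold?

No

E[a U q]: least fixpoint, start Z0 = Sat(q) = {t3}, add states in Sat(a) with some successor in Z. Already a fixed point.
Sat(E[a U q]) = {t3}
t4 ∉ Sat(E[a U q]) = {t3}, so the formula does not hold at t4.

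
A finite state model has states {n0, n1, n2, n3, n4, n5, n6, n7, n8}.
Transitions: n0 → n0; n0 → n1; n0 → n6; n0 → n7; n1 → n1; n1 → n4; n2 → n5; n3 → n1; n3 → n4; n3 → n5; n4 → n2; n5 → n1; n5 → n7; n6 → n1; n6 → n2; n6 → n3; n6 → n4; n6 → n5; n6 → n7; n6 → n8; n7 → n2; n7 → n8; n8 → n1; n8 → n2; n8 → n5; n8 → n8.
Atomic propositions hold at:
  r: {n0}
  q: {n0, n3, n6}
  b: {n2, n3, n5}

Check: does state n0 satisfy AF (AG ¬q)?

No

Sat(¬q) = {n1, n2, n4, n5, n7, n8}
AG ¬q: greatest fixpoint, start Z0 = {n1, n2, n4, n5, n7, n8}, keep only states in Sat with every successor in Z. Already a fixed point.
Sat(AG ¬q) = {n1, n2, n4, n5, n7, n8}
AF (AG ¬q): least fixpoint, start Z0 = {n1, n2, n4, n5, n7, n8}, add states with every successor in Z. Z1 = {n1, n2, n3, n4, n5, n7, n8}; Z2 = {n1, n2, n3, n4, n5, n6, n7, n8}; fixed.
Sat(AF (AG ¬q)) = {n1, n2, n3, n4, n5, n6, n7, n8}
n0 ∉ Sat(AF (AG ¬q)) = {n1, n2, n3, n4, n5, n6, n7, n8}, so the formula does not hold at n0.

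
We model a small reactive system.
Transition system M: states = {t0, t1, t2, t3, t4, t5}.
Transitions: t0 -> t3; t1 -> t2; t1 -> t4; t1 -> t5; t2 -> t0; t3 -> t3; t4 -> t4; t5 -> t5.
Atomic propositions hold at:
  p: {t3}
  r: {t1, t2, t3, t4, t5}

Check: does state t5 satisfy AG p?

No

AG p: greatest fixpoint, start Z0 = {t3}, keep only states in Sat with every successor in Z. Already a fixed point.
Sat(AG p) = {t3}
t5 ∉ Sat(AG p) = {t3}, so the formula does not hold at t5.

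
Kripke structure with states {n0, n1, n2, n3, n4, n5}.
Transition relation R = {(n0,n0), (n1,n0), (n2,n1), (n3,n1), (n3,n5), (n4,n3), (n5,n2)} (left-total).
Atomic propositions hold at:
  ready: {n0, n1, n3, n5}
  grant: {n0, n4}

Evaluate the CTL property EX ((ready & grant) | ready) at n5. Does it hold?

No

Sat(ready & grant) = {n0}
Sat((ready & grant) | ready) = {n0, n1, n3, n5}
Sat(EX ((ready & grant) | ready)) = {s : some successor in {n0, n1, n3, n5}} = {n0, n1, n2, n3, n4}
n5 ∉ Sat(EX ((ready & grant) | ready)) = {n0, n1, n2, n3, n4}, so the formula does not hold at n5.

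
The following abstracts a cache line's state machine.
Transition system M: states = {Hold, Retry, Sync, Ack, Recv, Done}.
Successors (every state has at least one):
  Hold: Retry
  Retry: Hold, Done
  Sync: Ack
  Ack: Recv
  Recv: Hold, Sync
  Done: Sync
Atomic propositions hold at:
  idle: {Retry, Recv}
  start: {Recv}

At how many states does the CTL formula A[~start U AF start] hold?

Sat(~start) = {Hold, Retry, Sync, Ack, Done}
AF start: least fixpoint, start Z0 = {Recv}, add states with every successor in Z. Z1 = {Ack, Recv}; Z2 = {Sync, Ack, Recv}; Z3 = {Sync, Ack, Recv, Done}; fixed.
Sat(AF start) = {Sync, Ack, Recv, Done}
A[~start U AF start]: least fixpoint, start Z0 = Sat(AF start) = {Sync, Ack, Recv, Done}, add states in Sat(~start) with every successor in Z. Already a fixed point.
Sat(A[~start U AF start]) = {Sync, Ack, Recv, Done}
|Sat(A[~start U AF start])| = |{Sync, Ack, Recv, Done}| = 4.

4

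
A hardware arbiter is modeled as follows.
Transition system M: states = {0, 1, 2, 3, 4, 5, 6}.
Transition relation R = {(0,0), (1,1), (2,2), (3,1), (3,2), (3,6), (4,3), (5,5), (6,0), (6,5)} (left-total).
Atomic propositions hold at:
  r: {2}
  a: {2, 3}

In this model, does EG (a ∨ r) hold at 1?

Sat(a ∨ r) = {2, 3}
EG (a ∨ r): greatest fixpoint, start Z0 = {2, 3}, keep only states in Sat with some successor in Z. Already a fixed point.
Sat(EG (a ∨ r)) = {2, 3}
1 ∉ Sat(EG (a ∨ r)) = {2, 3}, so the formula does not hold at 1.

No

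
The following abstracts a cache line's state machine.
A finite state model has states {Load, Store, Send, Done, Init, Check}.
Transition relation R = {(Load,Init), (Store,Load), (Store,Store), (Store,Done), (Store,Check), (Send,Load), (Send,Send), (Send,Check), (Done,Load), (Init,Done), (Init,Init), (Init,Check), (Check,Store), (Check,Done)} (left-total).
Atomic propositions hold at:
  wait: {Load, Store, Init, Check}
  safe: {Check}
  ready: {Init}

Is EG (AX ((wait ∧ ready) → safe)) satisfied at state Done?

No

Sat(wait ∧ ready) = {Init}
Sat((wait ∧ ready) → safe) = {Load, Store, Send, Done, Check}
Sat(AX ((wait ∧ ready) → safe)) = {s : every successor in {Load, Store, Send, Done, Check}} = {Store, Send, Done, Check}
EG (AX ((wait ∧ ready) → safe)): greatest fixpoint, start Z0 = {Store, Send, Done, Check}, keep only states in Sat with some successor in Z. Z1 = {Store, Send, Check}; fixed.
Sat(EG (AX ((wait ∧ ready) → safe))) = {Store, Send, Check}
Done ∉ Sat(EG (AX ((wait ∧ ready) → safe))) = {Store, Send, Check}, so the formula does not hold at Done.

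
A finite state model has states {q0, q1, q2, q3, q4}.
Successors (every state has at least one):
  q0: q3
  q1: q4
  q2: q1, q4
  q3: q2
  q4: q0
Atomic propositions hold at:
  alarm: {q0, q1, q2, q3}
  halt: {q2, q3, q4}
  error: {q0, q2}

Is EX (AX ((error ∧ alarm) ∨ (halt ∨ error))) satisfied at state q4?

Sat(error ∧ alarm) = {q0, q2}
Sat(halt ∨ error) = {q0, q2, q3, q4}
Sat((error ∧ alarm) ∨ (halt ∨ error)) = {q0, q2, q3, q4}
Sat(AX ((error ∧ alarm) ∨ (halt ∨ error))) = {s : every successor in {q0, q2, q3, q4}} = {q0, q1, q3, q4}
Sat(EX (AX ((error ∧ alarm) ∨ (halt ∨ error)))) = {s : some successor in {q0, q1, q3, q4}} = {q0, q1, q2, q4}
q4 ∈ Sat(EX (AX ((error ∧ alarm) ∨ (halt ∨ error)))) = {q0, q1, q2, q4}, so the formula holds at q4.

Yes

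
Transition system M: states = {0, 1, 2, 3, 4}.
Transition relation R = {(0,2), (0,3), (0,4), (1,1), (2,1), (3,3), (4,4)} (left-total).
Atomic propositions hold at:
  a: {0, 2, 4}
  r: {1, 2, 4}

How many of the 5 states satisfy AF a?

AF a: least fixpoint, start Z0 = {0, 2, 4}, add states with every successor in Z. Already a fixed point.
Sat(AF a) = {0, 2, 4}
|Sat(AF a)| = |{0, 2, 4}| = 3.

3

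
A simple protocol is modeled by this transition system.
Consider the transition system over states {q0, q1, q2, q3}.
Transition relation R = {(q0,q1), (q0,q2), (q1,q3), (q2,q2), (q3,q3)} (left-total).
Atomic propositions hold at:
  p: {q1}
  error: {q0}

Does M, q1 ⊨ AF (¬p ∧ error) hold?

Sat(¬p) = {q0, q2, q3}
Sat(¬p ∧ error) = {q0}
AF (¬p ∧ error): least fixpoint, start Z0 = {q0}, add states with every successor in Z. Already a fixed point.
Sat(AF (¬p ∧ error)) = {q0}
q1 ∉ Sat(AF (¬p ∧ error)) = {q0}, so the formula does not hold at q1.

No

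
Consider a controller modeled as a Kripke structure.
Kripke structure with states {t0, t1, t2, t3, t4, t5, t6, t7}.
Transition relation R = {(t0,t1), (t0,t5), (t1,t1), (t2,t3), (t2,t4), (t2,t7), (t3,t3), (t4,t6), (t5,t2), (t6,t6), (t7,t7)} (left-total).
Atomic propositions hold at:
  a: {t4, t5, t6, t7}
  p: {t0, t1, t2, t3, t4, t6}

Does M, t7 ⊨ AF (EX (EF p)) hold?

No

EF p: least fixpoint, start Z0 = {t0, t1, t2, t3, t4, t6}, add states with some successor in Z. Z1 = {t0, t1, t2, t3, t4, t5, t6}; fixed.
Sat(EF p) = {t0, t1, t2, t3, t4, t5, t6}
Sat(EX (EF p)) = {s : some successor in {t0, t1, t2, t3, t4, t5, t6}} = {t0, t1, t2, t3, t4, t5, t6}
AF (EX (EF p)): least fixpoint, start Z0 = {t0, t1, t2, t3, t4, t5, t6}, add states with every successor in Z. Already a fixed point.
Sat(AF (EX (EF p))) = {t0, t1, t2, t3, t4, t5, t6}
t7 ∉ Sat(AF (EX (EF p))) = {t0, t1, t2, t3, t4, t5, t6}, so the formula does not hold at t7.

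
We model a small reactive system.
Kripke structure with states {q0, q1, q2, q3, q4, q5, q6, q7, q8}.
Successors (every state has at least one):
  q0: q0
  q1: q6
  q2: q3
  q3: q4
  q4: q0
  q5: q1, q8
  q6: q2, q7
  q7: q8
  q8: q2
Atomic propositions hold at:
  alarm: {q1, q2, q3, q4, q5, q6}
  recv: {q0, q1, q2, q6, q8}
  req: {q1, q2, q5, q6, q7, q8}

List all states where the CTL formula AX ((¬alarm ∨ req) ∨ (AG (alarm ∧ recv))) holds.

Sat(¬alarm) = {q0, q7, q8}
Sat(¬alarm ∨ req) = {q0, q1, q2, q5, q6, q7, q8}
Sat(alarm ∧ recv) = {q1, q2, q6}
AG (alarm ∧ recv): greatest fixpoint, start Z0 = {q1, q2, q6}, keep only states in Sat with every successor in Z. Z1 = {q1}; Z2 = ∅; fixed.
Sat(AG (alarm ∧ recv)) = ∅
Sat((¬alarm ∨ req) ∨ (AG (alarm ∧ recv))) = {q0, q1, q2, q5, q6, q7, q8}
Sat(AX ((¬alarm ∨ req) ∨ (AG (alarm ∧ recv)))) = {s : every successor in {q0, q1, q2, q5, q6, q7, q8}} = {q0, q1, q4, q5, q6, q7, q8}

{q0, q1, q4, q5, q6, q7, q8}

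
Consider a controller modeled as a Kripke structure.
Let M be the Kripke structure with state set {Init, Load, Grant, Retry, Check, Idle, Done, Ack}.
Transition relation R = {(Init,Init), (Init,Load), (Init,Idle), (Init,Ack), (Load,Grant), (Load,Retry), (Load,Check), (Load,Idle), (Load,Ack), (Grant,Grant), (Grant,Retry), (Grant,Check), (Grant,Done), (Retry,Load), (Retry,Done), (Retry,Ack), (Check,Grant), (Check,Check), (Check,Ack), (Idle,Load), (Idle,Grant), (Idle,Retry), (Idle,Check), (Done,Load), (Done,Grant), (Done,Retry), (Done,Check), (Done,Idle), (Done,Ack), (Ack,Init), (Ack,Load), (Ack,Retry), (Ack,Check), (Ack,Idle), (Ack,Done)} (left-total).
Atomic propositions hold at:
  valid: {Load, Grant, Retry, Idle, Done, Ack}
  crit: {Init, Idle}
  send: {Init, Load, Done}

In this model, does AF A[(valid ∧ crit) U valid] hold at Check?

No

Sat(valid ∧ crit) = {Idle}
A[(valid ∧ crit) U valid]: least fixpoint, start Z0 = Sat(valid) = {Load, Grant, Retry, Idle, Done, Ack}, add states in Sat(valid ∧ crit) with every successor in Z. Already a fixed point.
Sat(A[(valid ∧ crit) U valid]) = {Load, Grant, Retry, Idle, Done, Ack}
AF A[(valid ∧ crit) U valid]: least fixpoint, start Z0 = {Load, Grant, Retry, Idle, Done, Ack}, add states with every successor in Z. Already a fixed point.
Sat(AF A[(valid ∧ crit) U valid]) = {Load, Grant, Retry, Idle, Done, Ack}
Check ∉ Sat(AF A[(valid ∧ crit) U valid]) = {Load, Grant, Retry, Idle, Done, Ack}, so the formula does not hold at Check.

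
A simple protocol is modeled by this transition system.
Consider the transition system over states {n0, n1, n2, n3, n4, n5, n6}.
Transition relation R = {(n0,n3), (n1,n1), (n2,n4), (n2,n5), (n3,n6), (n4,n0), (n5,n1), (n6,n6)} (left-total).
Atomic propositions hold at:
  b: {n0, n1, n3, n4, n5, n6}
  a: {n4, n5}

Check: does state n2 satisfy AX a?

Sat(AX a) = {s : every successor in {n4, n5}} = {n2}
n2 ∈ Sat(AX a) = {n2}, so the formula holds at n2.

Yes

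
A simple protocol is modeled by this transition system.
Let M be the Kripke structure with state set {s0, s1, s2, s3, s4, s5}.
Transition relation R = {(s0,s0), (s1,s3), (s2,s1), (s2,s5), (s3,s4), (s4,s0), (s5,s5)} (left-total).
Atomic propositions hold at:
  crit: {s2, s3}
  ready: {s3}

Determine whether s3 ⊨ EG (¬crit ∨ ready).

Sat(¬crit) = {s0, s1, s4, s5}
Sat(¬crit ∨ ready) = {s0, s1, s3, s4, s5}
EG (¬crit ∨ ready): greatest fixpoint, start Z0 = {s0, s1, s3, s4, s5}, keep only states in Sat with some successor in Z. Already a fixed point.
Sat(EG (¬crit ∨ ready)) = {s0, s1, s3, s4, s5}
s3 ∈ Sat(EG (¬crit ∨ ready)) = {s0, s1, s3, s4, s5}, so the formula holds at s3.

Yes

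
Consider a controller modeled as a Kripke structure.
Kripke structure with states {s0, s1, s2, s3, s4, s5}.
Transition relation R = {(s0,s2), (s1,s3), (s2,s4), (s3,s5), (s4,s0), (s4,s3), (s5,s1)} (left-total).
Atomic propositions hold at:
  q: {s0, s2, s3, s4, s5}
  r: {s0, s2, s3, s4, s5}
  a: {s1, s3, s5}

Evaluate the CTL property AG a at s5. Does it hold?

Yes

AG a: greatest fixpoint, start Z0 = {s1, s3, s5}, keep only states in Sat with every successor in Z. Already a fixed point.
Sat(AG a) = {s1, s3, s5}
s5 ∈ Sat(AG a) = {s1, s3, s5}, so the formula holds at s5.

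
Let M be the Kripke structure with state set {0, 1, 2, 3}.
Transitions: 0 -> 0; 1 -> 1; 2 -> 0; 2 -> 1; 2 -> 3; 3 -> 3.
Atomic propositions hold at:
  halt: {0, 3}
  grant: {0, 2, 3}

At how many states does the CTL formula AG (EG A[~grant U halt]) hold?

Sat(~grant) = {1}
A[~grant U halt]: least fixpoint, start Z0 = Sat(halt) = {0, 3}, add states in Sat(~grant) with every successor in Z. Already a fixed point.
Sat(A[~grant U halt]) = {0, 3}
EG A[~grant U halt]: greatest fixpoint, start Z0 = {0, 3}, keep only states in Sat with some successor in Z. Already a fixed point.
Sat(EG A[~grant U halt]) = {0, 3}
AG (EG A[~grant U halt]): greatest fixpoint, start Z0 = {0, 3}, keep only states in Sat with every successor in Z. Already a fixed point.
Sat(AG (EG A[~grant U halt])) = {0, 3}
|Sat(AG (EG A[~grant U halt]))| = |{0, 3}| = 2.

2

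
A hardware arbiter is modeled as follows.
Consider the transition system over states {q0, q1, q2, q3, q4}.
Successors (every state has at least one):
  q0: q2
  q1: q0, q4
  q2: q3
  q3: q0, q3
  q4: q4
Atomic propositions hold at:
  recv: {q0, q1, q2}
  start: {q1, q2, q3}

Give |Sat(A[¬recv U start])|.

Sat(¬recv) = {q3, q4}
A[¬recv U start]: least fixpoint, start Z0 = Sat(start) = {q1, q2, q3}, add states in Sat(¬recv) with every successor in Z. Already a fixed point.
Sat(A[¬recv U start]) = {q1, q2, q3}
|Sat(A[¬recv U start])| = |{q1, q2, q3}| = 3.

3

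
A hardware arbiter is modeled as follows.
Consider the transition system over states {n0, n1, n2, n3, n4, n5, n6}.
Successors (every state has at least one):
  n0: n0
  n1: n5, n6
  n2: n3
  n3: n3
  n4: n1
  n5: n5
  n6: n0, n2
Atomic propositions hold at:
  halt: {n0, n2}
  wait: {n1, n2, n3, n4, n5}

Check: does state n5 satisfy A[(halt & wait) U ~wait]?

No

Sat(halt & wait) = {n2}
Sat(~wait) = {n0, n6}
A[(halt & wait) U ~wait]: least fixpoint, start Z0 = Sat(~wait) = {n0, n6}, add states in Sat(halt & wait) with every successor in Z. Already a fixed point.
Sat(A[(halt & wait) U ~wait]) = {n0, n6}
n5 ∉ Sat(A[(halt & wait) U ~wait]) = {n0, n6}, so the formula does not hold at n5.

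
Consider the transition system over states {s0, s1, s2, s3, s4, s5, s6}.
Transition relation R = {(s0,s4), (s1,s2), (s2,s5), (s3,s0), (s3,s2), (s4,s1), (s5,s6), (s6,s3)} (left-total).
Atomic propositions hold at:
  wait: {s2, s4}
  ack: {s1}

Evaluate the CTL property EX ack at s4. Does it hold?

Yes

Sat(EX ack) = {s : some successor in {s1}} = {s4}
s4 ∈ Sat(EX ack) = {s4}, so the formula holds at s4.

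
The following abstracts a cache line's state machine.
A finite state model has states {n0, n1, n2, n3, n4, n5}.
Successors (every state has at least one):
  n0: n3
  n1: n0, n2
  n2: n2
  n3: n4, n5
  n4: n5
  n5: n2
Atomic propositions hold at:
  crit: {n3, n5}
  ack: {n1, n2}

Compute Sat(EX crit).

Sat(EX crit) = {s : some successor in {n3, n5}} = {n0, n3, n4}

{n0, n3, n4}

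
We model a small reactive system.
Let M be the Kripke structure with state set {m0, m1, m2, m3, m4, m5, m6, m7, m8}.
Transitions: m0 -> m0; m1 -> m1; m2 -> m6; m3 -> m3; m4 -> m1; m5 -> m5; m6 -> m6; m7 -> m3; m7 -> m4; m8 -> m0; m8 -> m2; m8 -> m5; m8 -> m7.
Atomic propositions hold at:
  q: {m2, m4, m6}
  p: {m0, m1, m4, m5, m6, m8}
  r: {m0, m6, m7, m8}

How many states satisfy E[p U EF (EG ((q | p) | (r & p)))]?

Sat(q | p) = {m0, m1, m2, m4, m5, m6, m8}
Sat(r & p) = {m0, m6, m8}
Sat((q | p) | (r & p)) = {m0, m1, m2, m4, m5, m6, m8}
EG ((q | p) | (r & p)): greatest fixpoint, start Z0 = {m0, m1, m2, m4, m5, m6, m8}, keep only states in Sat with some successor in Z. Already a fixed point.
Sat(EG ((q | p) | (r & p))) = {m0, m1, m2, m4, m5, m6, m8}
EF (EG ((q | p) | (r & p))): least fixpoint, start Z0 = {m0, m1, m2, m4, m5, m6, m8}, add states with some successor in Z. Z1 = {m0, m1, m2, m4, m5, m6, m7, m8}; fixed.
Sat(EF (EG ((q | p) | (r & p)))) = {m0, m1, m2, m4, m5, m6, m7, m8}
E[p U EF (EG ((q | p) | (r & p)))]: least fixpoint, start Z0 = Sat(EF (EG ((q | p) | (r & p)))) = {m0, m1, m2, m4, m5, m6, m7, m8}, add states in Sat(p) with some successor in Z. Already a fixed point.
Sat(E[p U EF (EG ((q | p) | (r & p)))]) = {m0, m1, m2, m4, m5, m6, m7, m8}
|Sat(E[p U EF (EG ((q | p) | (r & p)))])| = |{m0, m1, m2, m4, m5, m6, m7, m8}| = 8.

8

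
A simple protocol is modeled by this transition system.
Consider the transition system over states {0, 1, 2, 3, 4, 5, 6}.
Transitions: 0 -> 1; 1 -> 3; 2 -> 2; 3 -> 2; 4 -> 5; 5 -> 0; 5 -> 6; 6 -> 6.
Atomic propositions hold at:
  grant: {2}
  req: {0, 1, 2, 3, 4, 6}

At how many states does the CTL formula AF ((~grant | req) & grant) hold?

4

Sat(~grant) = {0, 1, 3, 4, 5, 6}
Sat(~grant | req) = {0, 1, 2, 3, 4, 5, 6}
Sat((~grant | req) & grant) = {2}
AF ((~grant | req) & grant): least fixpoint, start Z0 = {2}, add states with every successor in Z. Z1 = {2, 3}; Z2 = {1, 2, 3}; Z3 = {0, 1, 2, 3}; fixed.
Sat(AF ((~grant | req) & grant)) = {0, 1, 2, 3}
|Sat(AF ((~grant | req) & grant))| = |{0, 1, 2, 3}| = 4.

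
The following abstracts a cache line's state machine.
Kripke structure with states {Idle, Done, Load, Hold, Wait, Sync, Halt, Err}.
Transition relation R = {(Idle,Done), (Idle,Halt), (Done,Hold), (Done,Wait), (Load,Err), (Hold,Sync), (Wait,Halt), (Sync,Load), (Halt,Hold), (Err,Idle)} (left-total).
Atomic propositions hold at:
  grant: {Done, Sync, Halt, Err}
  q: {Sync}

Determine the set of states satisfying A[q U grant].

A[q U grant]: least fixpoint, start Z0 = Sat(grant) = {Done, Sync, Halt, Err}, add states in Sat(q) with every successor in Z. Already a fixed point.
Sat(A[q U grant]) = {Done, Sync, Halt, Err}

{Done, Sync, Halt, Err}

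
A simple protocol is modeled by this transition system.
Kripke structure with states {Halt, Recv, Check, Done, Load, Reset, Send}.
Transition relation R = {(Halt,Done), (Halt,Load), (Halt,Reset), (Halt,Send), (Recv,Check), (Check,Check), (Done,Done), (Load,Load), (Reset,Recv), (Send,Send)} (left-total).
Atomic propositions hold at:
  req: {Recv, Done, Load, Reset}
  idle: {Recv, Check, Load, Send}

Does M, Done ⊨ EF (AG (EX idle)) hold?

No

Sat(EX idle) = {s : some successor in {Recv, Check, Load, Send}} = {Halt, Recv, Check, Load, Reset, Send}
AG (EX idle): greatest fixpoint, start Z0 = {Halt, Recv, Check, Load, Reset, Send}, keep only states in Sat with every successor in Z. Z1 = {Recv, Check, Load, Reset, Send}; fixed.
Sat(AG (EX idle)) = {Recv, Check, Load, Reset, Send}
EF (AG (EX idle)): least fixpoint, start Z0 = {Recv, Check, Load, Reset, Send}, add states with some successor in Z. Z1 = {Halt, Recv, Check, Load, Reset, Send}; fixed.
Sat(EF (AG (EX idle))) = {Halt, Recv, Check, Load, Reset, Send}
Done ∉ Sat(EF (AG (EX idle))) = {Halt, Recv, Check, Load, Reset, Send}, so the formula does not hold at Done.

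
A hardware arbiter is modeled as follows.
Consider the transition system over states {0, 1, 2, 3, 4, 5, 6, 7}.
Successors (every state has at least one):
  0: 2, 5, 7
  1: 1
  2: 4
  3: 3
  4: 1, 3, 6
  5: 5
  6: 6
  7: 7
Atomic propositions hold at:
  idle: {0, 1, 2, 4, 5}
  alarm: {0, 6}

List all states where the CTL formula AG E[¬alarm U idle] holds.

Sat(¬alarm) = {1, 2, 3, 4, 5, 7}
E[¬alarm U idle]: least fixpoint, start Z0 = Sat(idle) = {0, 1, 2, 4, 5}, add states in Sat(¬alarm) with some successor in Z. Already a fixed point.
Sat(E[¬alarm U idle]) = {0, 1, 2, 4, 5}
AG E[¬alarm U idle]: greatest fixpoint, start Z0 = {0, 1, 2, 4, 5}, keep only states in Sat with every successor in Z. Z1 = {1, 2, 5}; Z2 = {1, 5}; fixed.
Sat(AG E[¬alarm U idle]) = {1, 5}

{1, 5}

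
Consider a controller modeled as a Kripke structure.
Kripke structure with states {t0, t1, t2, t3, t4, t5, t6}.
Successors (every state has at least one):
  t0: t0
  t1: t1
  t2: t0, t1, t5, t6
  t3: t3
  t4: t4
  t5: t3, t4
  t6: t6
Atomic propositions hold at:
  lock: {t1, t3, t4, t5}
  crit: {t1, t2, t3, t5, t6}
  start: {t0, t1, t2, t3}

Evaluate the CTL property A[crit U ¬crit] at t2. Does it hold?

No

Sat(¬crit) = {t0, t4}
A[crit U ¬crit]: least fixpoint, start Z0 = Sat(¬crit) = {t0, t4}, add states in Sat(crit) with every successor in Z. Already a fixed point.
Sat(A[crit U ¬crit]) = {t0, t4}
t2 ∉ Sat(A[crit U ¬crit]) = {t0, t4}, so the formula does not hold at t2.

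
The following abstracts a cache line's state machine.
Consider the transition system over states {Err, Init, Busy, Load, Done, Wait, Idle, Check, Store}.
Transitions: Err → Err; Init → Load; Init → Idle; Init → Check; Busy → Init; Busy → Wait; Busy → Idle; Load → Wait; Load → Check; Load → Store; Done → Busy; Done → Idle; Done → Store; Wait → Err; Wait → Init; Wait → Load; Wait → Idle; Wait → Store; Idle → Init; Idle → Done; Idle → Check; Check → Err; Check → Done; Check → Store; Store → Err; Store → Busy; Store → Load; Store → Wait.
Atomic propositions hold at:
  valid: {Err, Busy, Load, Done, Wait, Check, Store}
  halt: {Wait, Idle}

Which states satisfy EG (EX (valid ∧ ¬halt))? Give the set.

{Err, Init, Load, Done, Wait, Idle, Check, Store}

Sat(¬halt) = {Err, Init, Busy, Load, Done, Check, Store}
Sat(valid ∧ ¬halt) = {Err, Busy, Load, Done, Check, Store}
Sat(EX (valid ∧ ¬halt)) = {s : some successor in {Err, Busy, Load, Done, Check, Store}} = {Err, Init, Load, Done, Wait, Idle, Check, Store}
EG (EX (valid ∧ ¬halt)): greatest fixpoint, start Z0 = {Err, Init, Load, Done, Wait, Idle, Check, Store}, keep only states in Sat with some successor in Z. Already a fixed point.
Sat(EG (EX (valid ∧ ¬halt))) = {Err, Init, Load, Done, Wait, Idle, Check, Store}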